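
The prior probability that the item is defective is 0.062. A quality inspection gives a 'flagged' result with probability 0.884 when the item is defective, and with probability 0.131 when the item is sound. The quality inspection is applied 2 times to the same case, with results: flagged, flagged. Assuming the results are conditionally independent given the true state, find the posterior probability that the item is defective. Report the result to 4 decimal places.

Posterior P(H) ≈ 0.7506

Let H be the event that the item is defective; start with P(H) = 0.062. P('flagged'|H) = 0.884, P('flagged'|¬H) = 0.131.
Update on result 1 ('flagged'): P(H) ← 0.884·0.0620 / (0.884·0.0620 + 0.131·0.9380) = 0.054808/0.17769 = 0.3085.
Update on result 2 ('flagged'): P(H) ← 0.884·0.3085 / (0.884·0.3085 + 0.131·0.6915) = 0.27267/0.36327 = 0.7506.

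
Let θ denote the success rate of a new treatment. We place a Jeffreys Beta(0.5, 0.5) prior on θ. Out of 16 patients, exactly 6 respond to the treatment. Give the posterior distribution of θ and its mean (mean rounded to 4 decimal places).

Posterior: Beta(6.5, 10.5); mean ≈ 0.3824

Observing 6 successes and 10 failures updates Beta(0.5, 0.5) by adding the success and failure counts to the two shape parameters: α = 0.5+6 = 6.5, β = 0.5+10 = 10.5.
Posterior mean = α/(α+β) = 6.5/17 = 0.3824.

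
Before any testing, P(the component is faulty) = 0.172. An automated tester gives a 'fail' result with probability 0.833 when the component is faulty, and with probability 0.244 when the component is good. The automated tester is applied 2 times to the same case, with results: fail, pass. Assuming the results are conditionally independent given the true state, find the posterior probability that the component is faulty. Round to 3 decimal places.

Posterior P(H) ≈ 0.135

With H the event that the component is faulty, the joint likelihood of the observed sequence is P(data|H) = 0.833·0.167 = 0.13911 and P(data|¬H) = 0.244·0.756 = 0.18446.
Bayes: P(H|data) = 0.172·0.13911 / (0.172·0.13911 + 0.828·0.18446) = 0.023927/0.17666 = 0.1354.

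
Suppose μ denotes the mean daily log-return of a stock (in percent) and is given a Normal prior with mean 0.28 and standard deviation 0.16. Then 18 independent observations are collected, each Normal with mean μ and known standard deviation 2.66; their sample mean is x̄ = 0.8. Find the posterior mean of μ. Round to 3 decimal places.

Posterior mean ≈ 0.312

Prior precision 1/τ₀² = 1/0.16² = 39.0625; data precision n/σ² = 18/2.66² = 2.54395.
Posterior precision = 39.0625 + 2.54395 = 41.6065.
Posterior mean = (39.0625·0.28 + 2.54395·0.8) / 41.6065 = 0.312.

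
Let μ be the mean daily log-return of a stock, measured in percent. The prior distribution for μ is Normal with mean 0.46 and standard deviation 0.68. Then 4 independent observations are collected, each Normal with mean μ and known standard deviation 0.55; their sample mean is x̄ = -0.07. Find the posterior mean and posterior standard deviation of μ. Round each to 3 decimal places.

Posterior mean ≈ 0.004; posterior SD ≈ 0.255

With known σ, the Normal prior is conjugate. Weight on the data is w = (n/σ²)/(n/σ² + 1/τ₀²) = 13.2231/(13.2231+2.16263) = 0.85944.
Posterior mean = w·x̄ + (1−w)·μ₀ = 0.85944·-0.07 + 0.14056·0.46 = 0.004. Posterior variance = 1/(13.2231+2.16263) = 0.0649951, so SD = 0.255.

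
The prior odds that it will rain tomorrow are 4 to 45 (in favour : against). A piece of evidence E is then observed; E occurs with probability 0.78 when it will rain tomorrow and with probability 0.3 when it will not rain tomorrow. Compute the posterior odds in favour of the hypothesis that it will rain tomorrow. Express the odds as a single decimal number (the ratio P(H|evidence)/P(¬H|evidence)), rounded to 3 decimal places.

Posterior odds ≈ 0.231

Prior odds = 4/45 = 0.088889.
Likelihood ratio for E = 0.78/0.3 = 2.6000.
Posterior odds = prior odds × LR = 0.23111.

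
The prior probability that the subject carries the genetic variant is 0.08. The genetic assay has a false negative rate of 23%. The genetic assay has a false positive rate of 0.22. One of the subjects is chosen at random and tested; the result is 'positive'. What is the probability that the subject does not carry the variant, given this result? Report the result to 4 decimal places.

P(¬H | E) ≈ 0.7667

Let H be the event that the subject carries the genetic variant. P(H) = 0.08, so P(¬H) = 0.92. With E the 'positive' result, P(E|H) = 0.77 and P(E|¬H) = 0.22.
P(E) = 0.77·0.08 + 0.22·0.92 = 0.061600 + 0.20240 = 0.26400.
By Bayes' theorem, P(H|E) = 0.061600 / 0.26400 = 0.2333. Hence P(¬H|E) = 1 − 0.2333 = 0.7667.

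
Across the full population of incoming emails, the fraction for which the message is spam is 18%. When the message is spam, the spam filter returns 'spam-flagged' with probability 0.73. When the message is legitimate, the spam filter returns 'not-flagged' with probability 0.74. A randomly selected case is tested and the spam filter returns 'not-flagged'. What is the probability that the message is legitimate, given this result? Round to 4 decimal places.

Let H be the event that the message is spam. P(H) = 0.18, so P(¬H) = 0.82. With E the 'not-flagged' result, P(E|H) = 0.27 and P(E|¬H) = 0.74.
P(E) = 0.27·0.18 + 0.74·0.82 = 0.048600 + 0.60680 = 0.65540.
By Bayes' theorem, P(H|E) = 0.048600 / 0.65540 = 0.0742. Hence P(¬H|E) = 1 − 0.0742 = 0.9258.

P(¬H | E) ≈ 0.9258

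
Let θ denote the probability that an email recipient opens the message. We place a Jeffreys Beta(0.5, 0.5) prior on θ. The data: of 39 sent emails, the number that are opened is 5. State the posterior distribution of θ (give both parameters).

Posterior: Beta(5.5, 34.5)

The binomial likelihood is conjugate to the Beta prior: with 5 successes and 34 failures, the posterior is Beta(0.5+5, 0.5+34) = Beta(5.5, 34.5).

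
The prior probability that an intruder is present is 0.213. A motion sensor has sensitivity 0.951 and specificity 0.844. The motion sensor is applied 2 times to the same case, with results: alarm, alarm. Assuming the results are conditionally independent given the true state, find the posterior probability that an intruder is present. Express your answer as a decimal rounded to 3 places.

Let H be the event that an intruder is present; start with P(H) = 0.213. P('alarm'|H) = 0.951, P('alarm'|¬H) = 0.156.
Update on result 1 ('alarm'): P(H) ← 0.951·0.2130 / (0.951·0.2130 + 0.156·0.7870) = 0.20256/0.32533 = 0.6226.
Update on result 2 ('alarm'): P(H) ← 0.951·0.6226 / (0.951·0.6226 + 0.156·0.3774) = 0.59212/0.65099 = 0.9096.

Posterior P(H) ≈ 0.910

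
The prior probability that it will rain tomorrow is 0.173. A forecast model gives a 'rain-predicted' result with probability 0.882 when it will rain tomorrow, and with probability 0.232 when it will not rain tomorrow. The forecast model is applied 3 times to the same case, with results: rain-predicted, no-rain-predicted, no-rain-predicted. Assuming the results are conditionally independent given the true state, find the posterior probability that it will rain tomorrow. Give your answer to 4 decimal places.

Posterior P(H) ≈ 0.0184

Let H be the event that it will rain tomorrow; start with P(H) = 0.173. P('rain-predicted'|H) = 0.882, P('rain-predicted'|¬H) = 0.232.
Update on result 1 ('rain-predicted'): P(H) ← 0.882·0.1730 / (0.882·0.1730 + 0.232·0.8270) = 0.15259/0.34445 = 0.4430.
Update on result 2 ('no-rain-predicted'): P(H) ← 0.118·0.4430 / (0.118·0.4430 + 0.768·0.5570) = 0.052272/0.48006 = 0.1089.
Update on result 3 ('no-rain-predicted'): P(H) ← 0.118·0.1089 / (0.118·0.1089 + 0.768·0.8911) = 0.012849/0.69722 = 0.0184.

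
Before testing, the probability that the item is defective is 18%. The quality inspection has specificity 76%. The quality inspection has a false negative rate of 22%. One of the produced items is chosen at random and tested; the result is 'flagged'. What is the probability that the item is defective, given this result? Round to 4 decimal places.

Let H be the event that the item is defective. P(H) = 0.18, so P(¬H) = 0.82. With E the 'flagged' result, P(E|H) = 0.78 and P(E|¬H) = 0.24.
P(E) = 0.78·0.18 + 0.24·0.82 = 0.14040 + 0.19680 = 0.33720.
By Bayes' theorem, P(H|E) = 0.14040 / 0.33720 = 0.4164.

P(H | E) ≈ 0.4164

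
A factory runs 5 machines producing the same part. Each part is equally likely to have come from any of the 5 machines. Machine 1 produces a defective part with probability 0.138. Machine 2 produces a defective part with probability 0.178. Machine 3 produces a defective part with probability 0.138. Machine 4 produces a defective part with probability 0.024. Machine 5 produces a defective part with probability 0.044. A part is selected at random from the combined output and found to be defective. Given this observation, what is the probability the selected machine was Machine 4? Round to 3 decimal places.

Tabulate prior·likelihood by source: [1] prior 0.2, lik 0.138, product 0.02760; [2] prior 0.2, lik 0.178, product 0.03560; [3] prior 0.2, lik 0.138, product 0.02760; [4] prior 0.2, lik 0.024, product 0.004800; [5] prior 0.2, lik 0.044, product 0.008800.
Normalizing constant = 0.10440; the posterior for Machine 4 is its product over the sum, 0.004800/0.10440 = 0.046.

Posterior probability ≈ 0.046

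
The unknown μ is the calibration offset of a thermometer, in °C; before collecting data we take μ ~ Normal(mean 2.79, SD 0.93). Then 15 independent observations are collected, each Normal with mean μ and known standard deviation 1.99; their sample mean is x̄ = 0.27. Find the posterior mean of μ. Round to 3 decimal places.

With known σ, the Normal prior is conjugate. Weight on the data is w = (n/σ²)/(n/σ² + 1/τ₀²) = 3.78778/(3.78778+1.15620) = 0.76614.
Posterior mean = w·x̄ + (1−w)·μ₀ = 0.76614·0.27 + 0.23386·2.79 = 0.859.

Posterior mean ≈ 0.859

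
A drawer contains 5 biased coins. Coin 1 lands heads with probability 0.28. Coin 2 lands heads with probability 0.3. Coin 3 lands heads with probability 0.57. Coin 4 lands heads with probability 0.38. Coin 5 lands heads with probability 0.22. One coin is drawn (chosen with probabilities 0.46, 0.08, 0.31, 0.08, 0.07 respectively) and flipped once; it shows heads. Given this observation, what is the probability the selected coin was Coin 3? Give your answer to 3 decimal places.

P(heads|C1) = 0.28; P(heads|C2) = 0.3; P(heads|C3) = 0.57; P(heads|C4) = 0.38; P(heads|C5) = 0.22.
Prior × likelihood for each source: 0.46·0.28=0.1288, 0.08·0.3=0.02400, 0.31·0.57=0.1767, 0.08·0.38=0.03040, 0.07·0.22=0.01540. Summing gives P(heads) = 0.37530.
P(Coin 3 | heads) = 0.1767 / 0.37530 = 0.471.

Posterior probability ≈ 0.471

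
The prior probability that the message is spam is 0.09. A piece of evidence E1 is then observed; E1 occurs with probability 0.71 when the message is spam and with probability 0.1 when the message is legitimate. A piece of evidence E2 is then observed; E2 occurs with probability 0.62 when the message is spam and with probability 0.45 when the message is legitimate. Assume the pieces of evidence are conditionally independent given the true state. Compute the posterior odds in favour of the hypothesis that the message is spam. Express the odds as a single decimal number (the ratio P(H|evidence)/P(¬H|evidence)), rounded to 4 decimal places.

Prior odds = 0.09/(1−0.09) = 0.098901. In log-odds, ln(0.098901) = -2.3136.
Add log likelihood ratios: ln(7.1000) + ln(1.3778) = 2.2806.
Posterior log-odds = -0.033068, so posterior odds = exp(-0.033068) = 0.96747.

Posterior odds ≈ 0.9675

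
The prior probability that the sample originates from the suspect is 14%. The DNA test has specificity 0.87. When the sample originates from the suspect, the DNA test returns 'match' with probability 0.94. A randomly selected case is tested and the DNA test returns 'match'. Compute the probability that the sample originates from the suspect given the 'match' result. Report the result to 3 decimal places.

Write H for 'the sample originates from the suspect'. Prior odds H:¬H = 0.14/0.86 = 0.16279. For the 'match' outcome, the likelihood ratio is 0.94/0.13 = 7.2308.
Posterior odds = 0.16279 × 7.2308 = 1.1771, so P(H|E) = 1.1771/(1+1.1771) = 0.541.

P(H | E) ≈ 0.541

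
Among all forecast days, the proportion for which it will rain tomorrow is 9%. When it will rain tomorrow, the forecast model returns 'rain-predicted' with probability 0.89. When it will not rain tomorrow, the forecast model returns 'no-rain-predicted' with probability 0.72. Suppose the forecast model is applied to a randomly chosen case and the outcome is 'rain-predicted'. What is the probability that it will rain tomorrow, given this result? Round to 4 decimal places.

Let H be the event that it will rain tomorrow. P(H) = 0.09, so P(¬H) = 0.91. With E the 'rain-predicted' result, P(E|H) = 0.89 and P(E|¬H) = 0.28.
P(E) = 0.89·0.09 + 0.28·0.91 = 0.080100 + 0.25480 = 0.33490.
By Bayes' theorem, P(H|E) = 0.080100 / 0.33490 = 0.2392.

P(H | E) ≈ 0.2392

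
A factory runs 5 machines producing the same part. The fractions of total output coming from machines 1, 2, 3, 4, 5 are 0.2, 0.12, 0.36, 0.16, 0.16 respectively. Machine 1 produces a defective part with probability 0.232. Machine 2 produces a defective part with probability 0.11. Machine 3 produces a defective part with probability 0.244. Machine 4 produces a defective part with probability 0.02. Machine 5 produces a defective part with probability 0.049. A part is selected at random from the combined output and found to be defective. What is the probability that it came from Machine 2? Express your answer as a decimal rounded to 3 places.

P(defective|M1) = 0.232; P(defective|M2) = 0.11; P(defective|M3) = 0.244; P(defective|M4) = 0.02; P(defective|M5) = 0.049.
Prior × likelihood for each source: 0.2·0.232=0.04640, 0.12·0.11=0.01320, 0.36·0.244=0.08784, 0.16·0.02=0.003200, 0.16·0.049=0.007840. Summing gives P(defective) = 0.15848.
P(Machine 2 | defective) = 0.01320 / 0.15848 = 0.083.

Posterior probability ≈ 0.083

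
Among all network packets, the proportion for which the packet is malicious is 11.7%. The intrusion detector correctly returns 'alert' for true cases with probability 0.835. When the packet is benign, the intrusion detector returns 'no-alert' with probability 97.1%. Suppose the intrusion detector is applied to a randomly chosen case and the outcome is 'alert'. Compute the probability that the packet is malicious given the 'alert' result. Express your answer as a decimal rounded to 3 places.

Write H for 'the packet is malicious'. Prior odds H:¬H = 0.117/0.883 = 0.13250. For the 'alert' outcome, the likelihood ratio is 0.835/0.029 = 28.793.
Posterior odds = 0.13250 × 28.793 = 3.8152, so P(H|E) = 3.8152/(1+3.8152) = 0.792.

P(H | E) ≈ 0.792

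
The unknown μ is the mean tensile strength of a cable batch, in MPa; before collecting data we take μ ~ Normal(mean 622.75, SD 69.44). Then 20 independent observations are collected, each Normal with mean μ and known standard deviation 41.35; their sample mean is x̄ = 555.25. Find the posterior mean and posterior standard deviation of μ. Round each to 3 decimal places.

Prior precision 1/τ₀² = 1/69.44² = 0.00020739; data precision n/σ² = 20/41.35² = 0.0116971.
Posterior precision = 0.00020739 + 0.0116971 = 0.0119045, giving posterior SD = 1/√0.0119045 = 9.165.
Posterior mean = (0.00020739·622.75 + 0.0116971·555.25) / 0.0119045 = 556.426.

Posterior mean ≈ 556.426; posterior SD ≈ 9.165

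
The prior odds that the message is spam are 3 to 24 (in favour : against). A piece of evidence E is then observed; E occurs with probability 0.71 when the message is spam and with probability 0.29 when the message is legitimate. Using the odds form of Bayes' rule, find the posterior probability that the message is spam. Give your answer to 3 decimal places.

Prior odds = 3/24 = 0.12500.
Likelihood ratio for E = 0.71/0.29 = 2.4483.
Posterior odds = prior odds × LR = 0.30603.
Posterior probability = odds/(1+odds) = 0.30603/1.3060 = 0.234.

Posterior probability ≈ 0.234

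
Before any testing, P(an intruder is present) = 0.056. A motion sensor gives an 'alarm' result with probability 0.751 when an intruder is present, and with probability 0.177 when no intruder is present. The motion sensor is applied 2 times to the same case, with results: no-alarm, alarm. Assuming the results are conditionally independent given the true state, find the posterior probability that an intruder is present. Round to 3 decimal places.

Let H be the event that an intruder is present; start with P(H) = 0.056. P('alarm'|H) = 0.751, P('alarm'|¬H) = 0.177.
Update on result 1 ('no-alarm'): P(H) ← 0.249·0.0560 / (0.249·0.0560 + 0.823·0.9440) = 0.013944/0.79086 = 0.0176.
Update on result 2 ('alarm'): P(H) ← 0.751·0.0176 / (0.751·0.0176 + 0.177·0.9824) = 0.013241/0.18712 = 0.0708.

Posterior P(H) ≈ 0.071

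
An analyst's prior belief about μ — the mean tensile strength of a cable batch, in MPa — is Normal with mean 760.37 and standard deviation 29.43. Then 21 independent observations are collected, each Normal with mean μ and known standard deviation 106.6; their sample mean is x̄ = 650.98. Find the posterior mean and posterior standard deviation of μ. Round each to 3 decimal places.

Posterior mean ≈ 693.043; posterior SD ≈ 18.250

With known σ, the Normal prior is conjugate. Weight on the data is w = (n/σ²)/(n/σ² + 1/τ₀²) = 0.00184801/(0.00184801+0.00115457) = 0.61547.
Posterior mean = w·x̄ + (1−w)·μ₀ = 0.61547·650.98 + 0.38453·760.37 = 693.043. Posterior variance = 1/(0.00184801+0.00115457) = 333.047, so SD = 18.250.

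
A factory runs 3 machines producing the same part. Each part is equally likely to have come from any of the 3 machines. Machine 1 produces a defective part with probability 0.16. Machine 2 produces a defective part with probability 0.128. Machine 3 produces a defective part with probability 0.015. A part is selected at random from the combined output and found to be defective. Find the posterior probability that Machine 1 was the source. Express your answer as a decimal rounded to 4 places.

Posterior probability ≈ 0.5281

Tabulate prior·likelihood by source: [1] prior 0.333333, lik 0.16, product 0.05333; [2] prior 0.333333, lik 0.128, product 0.04267; [3] prior 0.333333, lik 0.015, product 0.005000.
Normalizing constant = 0.10100; the posterior for Machine 1 is its product over the sum, 0.05333/0.10100 = 0.5281.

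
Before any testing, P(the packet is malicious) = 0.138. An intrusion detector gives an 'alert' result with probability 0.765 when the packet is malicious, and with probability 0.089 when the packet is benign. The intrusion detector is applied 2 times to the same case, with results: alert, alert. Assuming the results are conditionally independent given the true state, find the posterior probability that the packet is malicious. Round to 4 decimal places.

Let H be the event that the packet is malicious; start with P(H) = 0.138. P('alert'|H) = 0.765, P('alert'|¬H) = 0.089.
Update on result 1 ('alert'): P(H) ← 0.765·0.1380 / (0.765·0.1380 + 0.089·0.8620) = 0.10557/0.18229 = 0.5791.
Update on result 2 ('alert'): P(H) ← 0.765·0.5791 / (0.765·0.5791 + 0.089·0.4209) = 0.44304/0.48050 = 0.9220.

Posterior P(H) ≈ 0.9220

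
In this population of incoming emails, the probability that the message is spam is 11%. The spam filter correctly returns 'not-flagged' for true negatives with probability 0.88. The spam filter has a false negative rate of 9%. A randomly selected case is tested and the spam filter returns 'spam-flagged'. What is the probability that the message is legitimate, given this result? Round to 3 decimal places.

Write H for 'the message is spam'. Prior odds H:¬H = 0.11/0.89 = 0.12360. For the 'spam-flagged' outcome, the likelihood ratio is 0.91/0.12 = 7.5833.
Posterior odds = 0.12360 × 7.5833 = 0.93727, so P(H|E) = 0.93727/(1+0.93727) = 0.484. Then P(¬H|E) = 1 − 0.484 = 0.516.

P(¬H | E) ≈ 0.516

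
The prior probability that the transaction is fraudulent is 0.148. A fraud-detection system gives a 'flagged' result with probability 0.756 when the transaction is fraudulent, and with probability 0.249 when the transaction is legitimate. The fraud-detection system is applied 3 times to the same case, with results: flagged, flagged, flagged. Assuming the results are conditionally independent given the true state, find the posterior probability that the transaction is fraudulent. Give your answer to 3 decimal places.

Let H be the event that the transaction is fraudulent; start with P(H) = 0.148. P('flagged'|H) = 0.756, P('flagged'|¬H) = 0.249.
Update on result 1 ('flagged'): P(H) ← 0.756·0.1480 / (0.756·0.1480 + 0.249·0.8520) = 0.11189/0.32404 = 0.3453.
Update on result 2 ('flagged'): P(H) ← 0.756·0.3453 / (0.756·0.3453 + 0.249·0.6547) = 0.26104/0.42406 = 0.6156.
Update on result 3 ('flagged'): P(H) ← 0.756·0.6156 / (0.756·0.6156 + 0.249·0.3844) = 0.46537/0.56110 = 0.8294.

Posterior P(H) ≈ 0.829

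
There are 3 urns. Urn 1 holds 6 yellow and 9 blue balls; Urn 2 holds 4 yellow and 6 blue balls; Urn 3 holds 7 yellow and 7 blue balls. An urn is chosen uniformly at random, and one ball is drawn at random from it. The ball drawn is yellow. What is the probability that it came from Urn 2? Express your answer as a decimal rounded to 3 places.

P(yellow|Urn 1) = 0.4; P(yellow|Urn 2) = 0.4; P(yellow|Urn 3) = 0.5.
Prior × likelihood for each source: 0.333333·0.4=0.1333, 0.333333·0.4=0.1333, 0.333333·0.5=0.1667. Summing gives P(yellow) = 0.43333.
P(Urn 2 | yellow) = 0.1333 / 0.43333 = 0.308.

Posterior probability ≈ 0.308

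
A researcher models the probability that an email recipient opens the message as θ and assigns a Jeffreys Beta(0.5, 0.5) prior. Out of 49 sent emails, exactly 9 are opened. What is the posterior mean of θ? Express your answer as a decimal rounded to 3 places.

The binomial likelihood is conjugate to the Beta prior: with 9 successes and 40 failures, the posterior is Beta(0.5+9, 0.5+40) = Beta(9.5, 40.5).
Posterior mean = α/(α+β) = 9.5/50 = 0.190.

Posterior mean ≈ 0.190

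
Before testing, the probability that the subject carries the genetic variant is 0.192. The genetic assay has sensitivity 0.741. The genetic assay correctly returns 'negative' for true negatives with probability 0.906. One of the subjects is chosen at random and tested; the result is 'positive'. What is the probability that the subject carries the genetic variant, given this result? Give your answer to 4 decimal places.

Write H for 'the subject carries the genetic variant'. Prior odds H:¬H = 0.192/0.808 = 0.23762. For the 'positive' outcome, the likelihood ratio is 0.741/0.094 = 7.8830.
Posterior odds = 0.23762 × 7.8830 = 1.8732, so P(H|E) = 1.8732/(1+1.8732) = 0.6520.

P(H | E) ≈ 0.6520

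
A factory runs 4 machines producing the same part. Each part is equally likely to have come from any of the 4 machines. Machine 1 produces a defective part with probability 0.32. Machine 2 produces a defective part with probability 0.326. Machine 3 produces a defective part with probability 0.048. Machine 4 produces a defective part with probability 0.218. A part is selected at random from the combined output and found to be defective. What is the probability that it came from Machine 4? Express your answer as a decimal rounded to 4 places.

P(defective|M1) = 0.32; P(defective|M2) = 0.326; P(defective|M3) = 0.048; P(defective|M4) = 0.218.
Prior × likelihood for each source: 0.25·0.32=0.08000, 0.25·0.326=0.08150, 0.25·0.048=0.01200, 0.25·0.218=0.05450. Summing gives P(defective) = 0.22800.
P(Machine 4 | defective) = 0.05450 / 0.22800 = 0.2390.

Posterior probability ≈ 0.2390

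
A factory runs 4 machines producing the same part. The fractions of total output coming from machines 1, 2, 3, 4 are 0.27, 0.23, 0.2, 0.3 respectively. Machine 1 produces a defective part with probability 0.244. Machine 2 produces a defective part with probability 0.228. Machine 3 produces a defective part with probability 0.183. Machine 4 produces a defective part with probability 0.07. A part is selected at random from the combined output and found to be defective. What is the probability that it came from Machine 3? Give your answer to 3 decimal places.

P(defective|M1) = 0.244; P(defective|M2) = 0.228; P(defective|M3) = 0.183; P(defective|M4) = 0.07.
Prior × likelihood for each source: 0.27·0.244=0.06588, 0.23·0.228=0.05244, 0.2·0.183=0.03660, 0.3·0.07=0.02100. Summing gives P(defective) = 0.17592.
P(Machine 3 | defective) = 0.03660 / 0.17592 = 0.208.

Posterior probability ≈ 0.208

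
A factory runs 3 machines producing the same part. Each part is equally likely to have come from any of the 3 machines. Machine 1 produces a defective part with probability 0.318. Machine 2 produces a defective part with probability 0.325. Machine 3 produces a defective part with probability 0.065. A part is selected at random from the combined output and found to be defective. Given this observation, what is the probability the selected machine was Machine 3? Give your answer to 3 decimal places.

Posterior probability ≈ 0.092

P(defective|M1) = 0.318; P(defective|M2) = 0.325; P(defective|M3) = 0.065.
Prior × likelihood for each source: 0.333333·0.318=0.1060, 0.333333·0.325=0.1083, 0.333333·0.065=0.02167. Summing gives P(defective) = 0.23600.
P(Machine 3 | defective) = 0.02167 / 0.23600 = 0.092.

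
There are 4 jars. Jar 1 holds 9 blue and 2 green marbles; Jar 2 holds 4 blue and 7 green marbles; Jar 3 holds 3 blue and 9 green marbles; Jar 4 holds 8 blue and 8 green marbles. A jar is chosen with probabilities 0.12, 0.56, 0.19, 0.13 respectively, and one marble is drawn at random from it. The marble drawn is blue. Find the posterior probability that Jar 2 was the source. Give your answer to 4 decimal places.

P(blue|Jar 1) = 0.8182; P(blue|Jar 2) = 0.3636; P(blue|Jar 3) = 0.25; P(blue|Jar 4) = 0.5.
Prior × likelihood for each source: 0.12·0.8182=0.09818, 0.56·0.3636=0.2036, 0.19·0.25=0.04750, 0.13·0.5=0.06500. Summing gives P(blue) = 0.41432.
P(Jar 2 | blue) = 0.2036 / 0.41432 = 0.4915.

Posterior probability ≈ 0.4915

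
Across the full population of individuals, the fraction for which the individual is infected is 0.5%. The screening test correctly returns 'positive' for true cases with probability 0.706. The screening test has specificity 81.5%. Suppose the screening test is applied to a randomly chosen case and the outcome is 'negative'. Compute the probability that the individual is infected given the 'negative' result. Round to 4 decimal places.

Let H be the event that the individual is infected. P(H) = 0.005, so P(¬H) = 0.995. With E the 'negative' result, P(E|H) = 0.294 and P(E|¬H) = 0.815.
P(E) = 0.294·0.005 + 0.815·0.995 = 0.0014700 + 0.81092 = 0.81239.
By Bayes' theorem, P(H|E) = 0.0014700 / 0.81239 = 0.0018.

P(H | E) ≈ 0.0018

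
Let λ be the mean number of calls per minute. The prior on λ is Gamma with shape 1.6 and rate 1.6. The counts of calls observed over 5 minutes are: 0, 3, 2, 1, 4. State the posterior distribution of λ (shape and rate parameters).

Posterior: Gamma(shape=11.6, rate=6.6)

The Poisson likelihood adds the total count to the shape and the number of exposure periods to the rate. Here ∑xᵢ = 10 and n = 5, so shape 1.6→11.6 and rate 1.6→6.6.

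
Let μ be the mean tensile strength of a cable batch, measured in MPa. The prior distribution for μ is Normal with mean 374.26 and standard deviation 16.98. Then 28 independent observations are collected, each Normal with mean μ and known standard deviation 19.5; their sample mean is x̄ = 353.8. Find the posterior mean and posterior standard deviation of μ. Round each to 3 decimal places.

Prior precision 1/τ₀² = 1/16.98² = 0.00346836; data precision n/σ² = 28/19.5² = 0.0736358.
Posterior precision = 0.00346836 + 0.0736358 = 0.0771041, giving posterior SD = 1/√0.0771041 = 3.601.
Posterior mean = (0.00346836·374.26 + 0.0736358·353.8) / 0.0771041 = 354.720.

Posterior mean ≈ 354.720; posterior SD ≈ 3.601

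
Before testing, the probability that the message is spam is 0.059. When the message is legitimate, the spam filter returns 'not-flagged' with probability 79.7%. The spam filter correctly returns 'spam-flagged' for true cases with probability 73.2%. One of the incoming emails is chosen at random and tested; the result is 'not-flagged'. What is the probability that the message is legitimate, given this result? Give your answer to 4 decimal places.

Write H for 'the message is spam'. Prior odds H:¬H = 0.059/0.941 = 0.062699. For the 'not-flagged' outcome, the likelihood ratio is 0.268/0.797 = 0.33626.
Posterior odds = 0.062699 × 0.33626 = 0.021083, so P(H|E) = 0.021083/(1+0.021083) = 0.0206. Then P(¬H|E) = 1 − 0.0206 = 0.9794.

P(¬H | E) ≈ 0.9794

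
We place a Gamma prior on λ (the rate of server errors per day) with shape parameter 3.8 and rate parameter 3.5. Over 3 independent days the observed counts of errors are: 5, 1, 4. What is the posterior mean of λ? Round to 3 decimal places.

Posterior mean ≈ 2.123

The Poisson likelihood adds the total count to the shape and the number of exposure periods to the rate. Here ∑xᵢ = 10 and n = 3, so shape 3.8→13.8 and rate 3.5→6.5.
E[λ | data] = 13.8/6.5 = 2.123.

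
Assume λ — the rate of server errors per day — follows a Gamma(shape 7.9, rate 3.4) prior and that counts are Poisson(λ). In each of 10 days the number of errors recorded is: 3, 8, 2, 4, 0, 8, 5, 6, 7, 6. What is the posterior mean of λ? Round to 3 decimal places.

The Poisson likelihood adds the total count to the shape and the number of exposure periods to the rate. Here ∑xᵢ = 49 and n = 10, so shape 7.9→56.9 and rate 3.4→13.4.
E[λ | data] = 56.9/13.4 = 4.246.

Posterior mean ≈ 4.246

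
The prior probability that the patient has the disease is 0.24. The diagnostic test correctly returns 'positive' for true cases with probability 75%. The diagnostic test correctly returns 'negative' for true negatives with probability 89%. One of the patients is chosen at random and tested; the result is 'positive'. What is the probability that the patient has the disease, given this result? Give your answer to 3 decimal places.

P(H | E) ≈ 0.683

Write H for 'the patient has the disease'. Prior odds H:¬H = 0.24/0.76 = 0.31579. For the 'positive' outcome, the likelihood ratio is 0.75/0.11 = 6.8182.
Posterior odds = 0.31579 × 6.8182 = 2.1531, so P(H|E) = 2.1531/(1+2.1531) = 0.683.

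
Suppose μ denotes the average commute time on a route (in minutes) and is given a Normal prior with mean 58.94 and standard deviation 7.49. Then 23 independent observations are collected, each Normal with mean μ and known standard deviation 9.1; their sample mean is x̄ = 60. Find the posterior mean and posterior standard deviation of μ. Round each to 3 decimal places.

Posterior mean ≈ 59.936; posterior SD ≈ 1.839

Prior precision 1/τ₀² = 1/7.49² = 0.0178253; data precision n/σ² = 23/9.1² = 0.277744.
Posterior precision = 0.0178253 + 0.277744 = 0.295570, giving posterior SD = 1/√0.295570 = 1.839.
Posterior mean = (0.0178253·58.94 + 0.277744·60) / 0.295570 = 59.936.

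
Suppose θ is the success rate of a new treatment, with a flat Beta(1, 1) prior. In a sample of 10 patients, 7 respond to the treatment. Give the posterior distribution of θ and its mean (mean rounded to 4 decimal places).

Observing 7 successes and 3 failures updates Beta(1, 1) by adding the success and failure counts to the two shape parameters: α = 1+7 = 8, β = 1+3 = 4.
E[θ | data] = 8/(8+4) = 0.6667.

Posterior: Beta(8, 4); mean ≈ 0.6667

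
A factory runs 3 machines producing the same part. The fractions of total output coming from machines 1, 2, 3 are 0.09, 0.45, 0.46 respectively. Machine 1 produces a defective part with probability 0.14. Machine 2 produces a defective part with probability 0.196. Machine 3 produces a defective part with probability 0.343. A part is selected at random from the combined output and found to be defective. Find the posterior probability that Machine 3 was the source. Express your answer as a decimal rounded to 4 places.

Posterior probability ≈ 0.6102

P(defective|M1) = 0.14; P(defective|M2) = 0.196; P(defective|M3) = 0.343.
Prior × likelihood for each source: 0.09·0.14=0.01260, 0.45·0.196=0.08820, 0.46·0.343=0.1578. Summing gives P(defective) = 0.25858.
P(Machine 3 | defective) = 0.1578 / 0.25858 = 0.6102.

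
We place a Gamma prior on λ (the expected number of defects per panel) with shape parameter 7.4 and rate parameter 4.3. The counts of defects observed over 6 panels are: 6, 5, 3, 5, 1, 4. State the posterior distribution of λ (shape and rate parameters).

Posterior: Gamma(shape=31.4, rate=10.3)

The Poisson likelihood adds the total count to the shape and the number of exposure periods to the rate. Here ∑xᵢ = 24 and n = 6, so shape 7.4→31.4 and rate 4.3→10.3.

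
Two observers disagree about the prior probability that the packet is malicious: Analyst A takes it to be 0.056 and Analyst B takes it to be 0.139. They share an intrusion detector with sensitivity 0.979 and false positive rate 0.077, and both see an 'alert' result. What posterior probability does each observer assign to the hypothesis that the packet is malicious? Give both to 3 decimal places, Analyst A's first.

P('+'|H) = 0.979, P('+'|¬H) = 0.077.
Analyst A: numerator 0.979·0.056 = 0.054824; evidence = 0.054824+0.077·0.944 = 0.12751; posterior = 0.430.
Analyst B: numerator 0.979·0.139 = 0.13608; evidence = 0.13608+0.077·0.861 = 0.20238; posterior = 0.672.

Analyst A: 0.430; Analyst B: 0.672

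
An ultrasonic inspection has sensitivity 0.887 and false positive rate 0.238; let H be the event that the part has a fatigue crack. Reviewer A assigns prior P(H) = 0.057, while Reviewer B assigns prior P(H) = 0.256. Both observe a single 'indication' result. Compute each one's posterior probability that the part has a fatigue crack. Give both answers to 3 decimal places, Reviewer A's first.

Reviewer A: 0.184; Reviewer B: 0.562

P('+'|H) = 0.887, P('+'|¬H) = 0.238.
Reviewer A: numerator 0.887·0.057 = 0.050559; evidence = 0.050559+0.238·0.943 = 0.27499; posterior = 0.184.
Reviewer B: numerator 0.887·0.256 = 0.22707; evidence = 0.22707+0.238·0.744 = 0.40414; posterior = 0.562.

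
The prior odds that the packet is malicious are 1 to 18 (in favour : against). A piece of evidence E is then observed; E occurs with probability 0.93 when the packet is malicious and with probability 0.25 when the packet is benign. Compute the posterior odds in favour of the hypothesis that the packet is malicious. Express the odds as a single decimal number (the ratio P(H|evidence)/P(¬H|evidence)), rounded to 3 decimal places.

Posterior odds ≈ 0.207

Prior odds = 1/18 = 0.055556. In log-odds, ln(0.055556) = -2.8904.
Add log likelihood ratio: ln(3.7200) = 1.3137.
Posterior log-odds = -1.5766, so posterior odds = exp(-1.5766) = 0.20667.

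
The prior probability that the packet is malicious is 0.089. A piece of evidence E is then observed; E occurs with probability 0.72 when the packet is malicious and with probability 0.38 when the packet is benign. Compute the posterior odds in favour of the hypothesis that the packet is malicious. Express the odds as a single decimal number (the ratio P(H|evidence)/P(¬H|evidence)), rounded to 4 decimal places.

Posterior odds ≈ 0.1851

Prior odds = 0.089/(1−0.089) = 0.097695.
Likelihood ratio for E = 0.72/0.38 = 1.8947.
Posterior odds = prior odds × LR = 0.18511.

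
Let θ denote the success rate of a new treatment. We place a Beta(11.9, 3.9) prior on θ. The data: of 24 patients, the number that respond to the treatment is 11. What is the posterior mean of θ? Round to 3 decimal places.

The binomial likelihood is conjugate to the Beta prior: with 11 successes and 13 failures, the posterior is Beta(11.9+11, 3.9+13) = Beta(22.9, 16.9).
E[θ | data] = 22.9/(22.9+16.9) = 0.575.

Posterior mean ≈ 0.575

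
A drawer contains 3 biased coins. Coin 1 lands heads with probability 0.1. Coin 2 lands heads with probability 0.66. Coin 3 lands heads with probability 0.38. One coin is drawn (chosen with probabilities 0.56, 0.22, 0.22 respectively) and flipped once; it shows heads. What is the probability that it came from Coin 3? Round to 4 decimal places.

P(heads|C1) = 0.1; P(heads|C2) = 0.66; P(heads|C3) = 0.38.
Prior × likelihood for each source: 0.56·0.1=0.05600, 0.22·0.66=0.1452, 0.22·0.38=0.08360. Summing gives P(heads) = 0.28480.
P(Coin 3 | heads) = 0.08360 / 0.28480 = 0.2935.

Posterior probability ≈ 0.2935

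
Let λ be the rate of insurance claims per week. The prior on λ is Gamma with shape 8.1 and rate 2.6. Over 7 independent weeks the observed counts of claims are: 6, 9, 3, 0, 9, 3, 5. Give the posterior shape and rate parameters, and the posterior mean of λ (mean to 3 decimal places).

Total count ∑xᵢ = 35 over n = 7 weeks.
Gamma is conjugate to the Poisson likelihood: posterior is Gamma(shape = 8.1+35 = 43.1, rate = 2.6+7 = 9.6).
Posterior mean = shape/rate = 43.1/9.6 = 4.490.

Posterior: Gamma(shape=43.1, rate=9.6); mean ≈ 4.490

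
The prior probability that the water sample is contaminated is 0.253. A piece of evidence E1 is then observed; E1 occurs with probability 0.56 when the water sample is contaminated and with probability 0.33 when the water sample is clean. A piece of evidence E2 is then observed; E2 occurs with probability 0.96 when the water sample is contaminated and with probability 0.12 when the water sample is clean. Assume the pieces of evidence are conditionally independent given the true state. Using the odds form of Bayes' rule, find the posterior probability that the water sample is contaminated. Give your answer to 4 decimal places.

Prior odds = 0.253/(1−0.253) = 0.33869.
Likelihood ratio for E1 = 0.56/0.33 = 1.6970.
Likelihood ratio for E2 = 0.96/0.12 = 8.0000.
Posterior odds = prior odds × LR₁ × LR₂ = 4.5979.
Posterior probability = odds/(1+odds) = 4.5979/5.5979 = 0.8214.

Posterior probability ≈ 0.8214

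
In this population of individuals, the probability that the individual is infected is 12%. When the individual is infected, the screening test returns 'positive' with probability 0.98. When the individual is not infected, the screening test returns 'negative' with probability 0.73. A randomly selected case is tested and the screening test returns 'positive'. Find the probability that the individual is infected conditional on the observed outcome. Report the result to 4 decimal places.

Let H be the event that the individual is infected. P(H) = 0.12, so P(¬H) = 0.88. With E the 'positive' result, P(E|H) = 0.98 and P(E|¬H) = 0.27.
P(E) = 0.98·0.12 + 0.27·0.88 = 0.11760 + 0.23760 = 0.35520.
By Bayes' theorem, P(H|E) = 0.11760 / 0.35520 = 0.3311.

P(H | E) ≈ 0.3311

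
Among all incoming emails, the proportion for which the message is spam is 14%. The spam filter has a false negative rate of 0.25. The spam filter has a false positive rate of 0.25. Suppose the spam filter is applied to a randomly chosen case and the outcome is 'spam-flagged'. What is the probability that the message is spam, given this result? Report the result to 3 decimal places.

P(H | E) ≈ 0.328

Let H be the event that the message is spam. P(H) = 0.14, so P(¬H) = 0.86. With E the 'spam-flagged' result, P(E|H) = 0.75 and P(E|¬H) = 0.25.
P(E) = 0.75·0.14 + 0.25·0.86 = 0.10500 + 0.21500 = 0.32000.
By Bayes' theorem, P(H|E) = 0.10500 / 0.32000 = 0.328.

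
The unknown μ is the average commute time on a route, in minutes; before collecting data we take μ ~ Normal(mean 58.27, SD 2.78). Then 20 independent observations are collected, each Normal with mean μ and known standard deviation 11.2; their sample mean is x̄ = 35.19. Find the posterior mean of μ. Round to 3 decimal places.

Posterior mean ≈ 45.530

Prior precision 1/τ₀² = 1/2.78² = 0.129393; data precision n/σ² = 20/11.2² = 0.159439.
Posterior precision = 0.129393 + 0.159439 = 0.288832.
Posterior mean = (0.129393·58.27 + 0.159439·35.19) / 0.288832 = 45.530.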